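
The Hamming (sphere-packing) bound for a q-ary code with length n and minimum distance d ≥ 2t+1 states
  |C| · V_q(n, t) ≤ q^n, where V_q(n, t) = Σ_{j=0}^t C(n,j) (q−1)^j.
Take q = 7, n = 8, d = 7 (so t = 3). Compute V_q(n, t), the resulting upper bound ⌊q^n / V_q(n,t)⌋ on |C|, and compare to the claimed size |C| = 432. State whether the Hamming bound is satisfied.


V_q(n, t) = 13153, q^n = 5764801, Hamming bound = 438, |C| = 432 ≤ bound (satisfied).

Step 1: Compute V_q(n, t) = Σ_{j=0}^3 C(n, j) (q−1)^j.
  j = 0: C(8,0)·(6)^0 = 1·1 = 1.
  j = 1: C(8,1)·(6)^1 = 8·6 = 48.
  j = 2: C(8,2)·(6)^2 = 28·36 = 1008.
  j = 3: C(8,3)·(6)^3 = 56·216 = 12096.
  V_q(n, t) = 1 + 48 + 1008 + 12096 = 13153.
Step 2: q^n = 7^8 = 5764801.
Step 3: Hamming bound ⌊q^n / V_q(n,t)⌋ = ⌊5764801/13153⌋ = 438.
Step 4: Compare |C| = 432 to 438: satisfied.
The claimed |C| lies below the Hamming bound.


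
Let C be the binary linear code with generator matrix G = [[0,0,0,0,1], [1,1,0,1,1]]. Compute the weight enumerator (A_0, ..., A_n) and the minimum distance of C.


Weight distribution: A_0 = 1, A_1 = 1, A_3 = 1, A_4 = 1. Minimum distance d = 1.

Enumerate all 2^2 = 4 messages m ∈ F_2^2.
For each, compute codeword c = mG in F_2^5, then tally its weight.
  m = 00 → c = 00000, weight = 0.
  m = 10 → c = 00001, weight = 1.
  m = 01 → c = 11011, weight = 4.
  m = 11 → c = 11010, weight = 3.
Tally weights:
  weight 0: 1 codewords.
  weight 1: 1 codewords.
  weight 3: 1 codewords.
  weight 4: 1 codewords.
Minimum distance d = smallest w > 0 with A_w > 0 = 1.
Sanity: Σ A_w = 4 = 2^2 = 4 ✓.


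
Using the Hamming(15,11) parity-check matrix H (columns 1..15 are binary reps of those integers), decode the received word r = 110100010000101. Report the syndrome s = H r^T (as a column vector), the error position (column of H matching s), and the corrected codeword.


s = (1, 1, 0, 1)^T, error position = 13, corrected codeword c = 110100010000001

Compute s = H r^T mod 2 one row at a time:
  s_1 = 1 + 0 + 0 + 0 + 0 + 1 + 0 + 1 = 3 ≡ 1 (mod 2).
  s_2 = 1 + 0 + 0 + 0 + 0 + 1 + 0 + 1 = 3 ≡ 1 (mod 2).
  s_3 = 1 + 0 + 0 + 0 + 0 + 0 + 0 + 1 = 2 ≡ 0 (mod 2).
  s_4 = 1 + 0 + 0 + 0 + 0 + 0 + 1 + 1 = 3 ≡ 1 (mod 2).
s = (1, 1, 0, 1)^T — this equals column 13 of H (binary 1101), so error is at position 13.
Correct: flip bit 13 of r = 110100010000101 to get c = 110100010000001.


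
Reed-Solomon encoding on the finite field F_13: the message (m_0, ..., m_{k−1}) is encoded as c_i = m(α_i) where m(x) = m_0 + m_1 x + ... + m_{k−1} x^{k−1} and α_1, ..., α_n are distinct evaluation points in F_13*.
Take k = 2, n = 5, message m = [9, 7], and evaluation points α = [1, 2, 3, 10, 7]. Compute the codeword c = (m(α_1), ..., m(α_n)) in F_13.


c = [3, 10, 4, 1, 6]

Message polynomial: m(x) = 9 + 7·x (mod 13).
For each evaluation point α_i, compute m(α_i) mod 13:
  α_1 = 1: Horner steps 7 → 3, so m(1) = 3.
  α_2 = 2: Horner steps 7 → 10, so m(2) = 10.
  α_3 = 3: Horner steps 7 → 4, so m(3) = 4.
  α_4 = 10: Horner steps 7 → 1, so m(10) = 1.
  α_5 = 7: Horner steps 7 → 6, so m(7) = 6.
Codeword c = [3, 10, 4, 1, 6] ∈ F_13^5.


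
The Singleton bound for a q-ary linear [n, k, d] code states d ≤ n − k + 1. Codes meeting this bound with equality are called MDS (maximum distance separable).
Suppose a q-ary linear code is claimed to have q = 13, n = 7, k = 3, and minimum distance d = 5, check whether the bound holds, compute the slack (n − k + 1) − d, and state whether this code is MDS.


Singleton RHS = n − k + 1 = 5, slack = 0, bound satisfied, MDS.

Singleton bound: d ≤ n − k + 1.
Here n = 7, k = 3, so n − k + 1 = 5.
Given d = 5, check d ≤ 5: YES.
Slack = (n − k + 1) − d = 0.
The code is MDS (slack = 0).
Description: the claimed parameters are [7, 3, 5]_13; such a code would be MDS (meets Singleton bound).


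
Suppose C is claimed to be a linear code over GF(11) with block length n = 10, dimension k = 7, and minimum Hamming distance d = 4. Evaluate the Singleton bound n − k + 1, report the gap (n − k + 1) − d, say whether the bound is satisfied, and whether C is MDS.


Singleton RHS = n − k + 1 = 4, slack = 0, bound satisfied, MDS.

Singleton bound: d ≤ n − k + 1.
Here n = 10, k = 7, so n − k + 1 = 4.
Given d = 4, check d ≤ 4: YES.
Slack = (n − k + 1) − d = 0.
The code is MDS (slack = 0).
Description: the claimed parameters are [10, 7, 4]_11; such a code would be MDS (meets Singleton bound).


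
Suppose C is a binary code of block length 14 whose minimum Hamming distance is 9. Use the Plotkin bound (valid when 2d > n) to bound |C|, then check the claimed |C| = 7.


Plotkin bound M ≤ 4; given |C| = 7 > bound (violated).

Check applicability: 2d = 18, n = 14.
2d − n = 4 > 0, so Plotkin applies.
Compute d/(2d−n) = 9/4 ≈ 2.2500.
⌊d/(2d−n)⌋ = 2.
Plotkin bound: M ≤ 2·2 = 4.
Given |C| = 7, check: VIOLATED.
This |C| is above the Plotkin bound, so no binary code with n = 14, d = 9 and 7 codewords exists.


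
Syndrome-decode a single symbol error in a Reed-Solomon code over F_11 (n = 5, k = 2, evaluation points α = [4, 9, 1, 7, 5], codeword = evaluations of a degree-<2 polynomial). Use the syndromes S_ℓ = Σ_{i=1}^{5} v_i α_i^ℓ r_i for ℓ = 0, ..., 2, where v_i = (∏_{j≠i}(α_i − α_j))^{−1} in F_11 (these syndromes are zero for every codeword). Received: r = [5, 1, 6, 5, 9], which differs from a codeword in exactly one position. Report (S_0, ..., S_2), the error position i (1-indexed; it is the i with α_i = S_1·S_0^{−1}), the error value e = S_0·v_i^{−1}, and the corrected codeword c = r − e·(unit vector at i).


S = (6, 2, 8), error at position 1, error magnitude e = 5, c = [0, 1, 6, 5, 9].

Step 1: column multipliers v_i = (∏_{j≠i}(α_i − α_j))^{−1} mod 11.
  i = 1 (α = 4): (4−9)(4−1)(4−7)(4−5) = (−5)·3·(−3)·(−1) = −45 ≡ 10, so v_1 = 10^{−1} = 10 (mod 11).
  i = 2 (α = 9): (9−4)(9−1)(9−7)(9−5) = 5·8·2·4 = 320 ≡ 1, so v_2 = 1^{−1} = 1 (mod 11).
  i = 3 (α = 1): (1−4)(1−9)(1−7)(1−5) = (−3)·(−8)·(−6)·(−4) = 576 ≡ 4, so v_3 = 4^{−1} = 3 (mod 11).
  i = 4 (α = 7): (7−4)(7−9)(7−1)(7−5) = 3·(−2)·6·2 = −72 ≡ 5, so v_4 = 5^{−1} = 9 (mod 11).
  i = 5 (α = 5): (5−4)(5−9)(5−1)(5−7) = 1·(−4)·4·(−2) = 32 ≡ 10, so v_5 = 10^{−1} = 10 (mod 11).
  v = [10, 1, 3, 9, 10].
Step 2: syndromes of r = [5, 1, 6, 5, 9] (all sums mod 11).
  S_0 = Σ v_i r_i = 10·5 + 1·1 + 3·6 + 9·5 + 10·9 = 204 ≡ 6.
  S_1 = Σ v_i α_i r_i = 10·4·5 + 1·9·1 + 3·1·6 + 9·7·5 + 10·5·9 = 992 ≡ 2.
  α_i^2 mod 11 = [5, 4, 1, 5, 3].
  S_2 = Σ v_i α_i^2 r_i = 10·5·5 + 1·4·1 + 3·1·6 + 9·5·5 + 10·3·9 = 767 ≡ 8.
  S = (6, 2, 8) ≠ 0, so r is not a codeword (an error is present).
Step 3: locate the error. For a single error e at position i, S_ℓ = v_i·e·α_i^ℓ, so α_err = S_1/S_0.
  S_0^{−1} = 6^{−1} = 2 (mod 11), so α_err = 2·2 = 4 ≡ 4 = α_1. Error position i = 1.
  Consistency check: S_2/S_1 = 8·6 = 48 ≡ 4 = α_err ✓ (single-error assumption holds).
Step 4: error magnitude e = S_0/v_1 = S_0·∏_{j≠1}(α_1 − α_j) = 6·10 = 60 ≡ 5 (mod 11).
Step 5: correct position 1: c_1 = r_1 − e = 5 − 5 ≡ 0 (mod 11). Hence c = [0, 1, 6, 5, 9].
  Check: interpolating c through the α_i gives m(x) = 8 + 9·x (degree < 2) with m(α_i) = c_i for every i, so c is indeed a codeword.


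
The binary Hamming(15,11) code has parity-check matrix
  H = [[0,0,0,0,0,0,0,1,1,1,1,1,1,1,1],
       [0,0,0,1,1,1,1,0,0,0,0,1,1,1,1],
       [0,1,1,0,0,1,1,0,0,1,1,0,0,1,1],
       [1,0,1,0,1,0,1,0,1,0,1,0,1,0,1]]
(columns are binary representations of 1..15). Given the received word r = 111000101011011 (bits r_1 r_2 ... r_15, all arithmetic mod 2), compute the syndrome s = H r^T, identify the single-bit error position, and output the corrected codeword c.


s = (1, 0, 0, 0)^T, error position = 8, corrected codeword c = 111000111011011

Compute s = H r^T mod 2 one row at a time:
  s_1 = 0 + 1 + 0 + 1 + 1 + 0 + 1 + 1 = 5 ≡ 1 (mod 2).
  s_2 = 0 + 0 + 0 + 1 + 1 + 0 + 1 + 1 = 4 ≡ 0 (mod 2).
  s_3 = 1 + 1 + 0 + 1 + 0 + 1 + 1 + 1 = 6 ≡ 0 (mod 2).
  s_4 = 1 + 1 + 0 + 1 + 1 + 1 + 0 + 1 = 6 ≡ 0 (mod 2).
s = (1, 0, 0, 0)^T — this equals column 8 of H (binary 1000), so error is at position 8.
Correct: flip bit 8 of r = 111000101011011 to get c = 111000111011011.


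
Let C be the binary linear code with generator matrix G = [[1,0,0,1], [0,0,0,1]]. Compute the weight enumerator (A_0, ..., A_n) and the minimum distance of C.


Weight distribution: A_0 = 1, A_1 = 2, A_2 = 1. Minimum distance d = 1.

Enumerate all 2^2 = 4 messages m ∈ F_2^2.
For each, compute codeword c = mG in F_2^4, then tally its weight.
  m = 00 → c = 0000, weight = 0.
  m = 10 → c = 1001, weight = 2.
  m = 01 → c = 0001, weight = 1.
  m = 11 → c = 1000, weight = 1.
Tally weights:
  weight 0: 1 codewords.
  weight 1: 2 codewords.
  weight 2: 1 codewords.
Minimum distance d = smallest w > 0 with A_w > 0 = 1.
Sanity: Σ A_w = 4 = 2^2 = 4 ✓.


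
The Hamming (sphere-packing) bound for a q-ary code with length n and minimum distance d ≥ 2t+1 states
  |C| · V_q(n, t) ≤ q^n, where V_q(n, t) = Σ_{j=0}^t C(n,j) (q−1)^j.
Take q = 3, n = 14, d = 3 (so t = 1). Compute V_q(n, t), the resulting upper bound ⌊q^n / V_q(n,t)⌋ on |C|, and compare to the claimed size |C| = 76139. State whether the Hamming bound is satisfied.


V_q(n, t) = 29, q^n = 4782969, Hamming bound = 164929, |C| = 76139 ≤ bound (satisfied).

Step 1: Compute V_q(n, t) = Σ_{j=0}^1 C(n, j) (q−1)^j.
  j = 0: C(14,0)·(2)^0 = 1·1 = 1.
  j = 1: C(14,1)·(2)^1 = 14·2 = 28.
  V_q(n, t) = 1 + 28 = 29.
Step 2: q^n = 3^14 = 4782969.
Step 3: Hamming bound ⌊q^n / V_q(n,t)⌋ = ⌊4782969/29⌋ = 164929.
Step 4: Compare |C| = 76139 to 164929: satisfied.
The claimed |C| lies below the Hamming bound.


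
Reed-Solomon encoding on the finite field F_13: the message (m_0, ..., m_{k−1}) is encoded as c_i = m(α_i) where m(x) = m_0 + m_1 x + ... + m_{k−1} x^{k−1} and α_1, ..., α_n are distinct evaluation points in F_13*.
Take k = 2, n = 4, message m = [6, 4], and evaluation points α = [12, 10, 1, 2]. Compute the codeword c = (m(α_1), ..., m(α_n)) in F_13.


c = [2, 7, 10, 1]

Message polynomial: m(x) = 6 + 4·x (mod 13).
For each evaluation point α_i, compute m(α_i) mod 13:
  α_1 = 12: Horner steps 4 → 2, so m(12) = 2.
  α_2 = 10: Horner steps 4 → 7, so m(10) = 7.
  α_3 = 1: Horner steps 4 → 10, so m(1) = 10.
  α_4 = 2: Horner steps 4 → 1, so m(2) = 1.
Codeword c = [2, 7, 10, 1] ∈ F_13^4.


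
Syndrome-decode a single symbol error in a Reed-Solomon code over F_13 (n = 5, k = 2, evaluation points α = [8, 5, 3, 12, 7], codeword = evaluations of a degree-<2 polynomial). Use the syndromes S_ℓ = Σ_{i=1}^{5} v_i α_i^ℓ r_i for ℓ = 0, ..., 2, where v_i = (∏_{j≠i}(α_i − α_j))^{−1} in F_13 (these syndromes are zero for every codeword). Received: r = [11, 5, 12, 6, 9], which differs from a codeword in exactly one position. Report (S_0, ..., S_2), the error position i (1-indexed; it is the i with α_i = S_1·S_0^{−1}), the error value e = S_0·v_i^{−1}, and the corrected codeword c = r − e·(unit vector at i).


S = (7, 8, 11), error at position 3, error magnitude e = 11, c = [11, 5, 1, 6, 9].

Step 1: column multipliers v_i = (∏_{j≠i}(α_i − α_j))^{−1} mod 13.
  i = 1 (α = 8): (8−5)(8−3)(8−12)(8−7) = 3·5·(−4)·1 = −60 ≡ 5, so v_1 = 5^{−1} = 8 (mod 13).
  i = 2 (α = 5): (5−8)(5−3)(5−12)(5−7) = (−3)·2·(−7)·(−2) = −84 ≡ 7, so v_2 = 7^{−1} = 2 (mod 13).
  i = 3 (α = 3): (3−8)(3−5)(3−12)(3−7) = (−5)·(−2)·(−9)·(−4) = 360 ≡ 9, so v_3 = 9^{−1} = 3 (mod 13).
  i = 4 (α = 12): (12−8)(12−5)(12−3)(12−7) = 4·7·9·5 = 1260 ≡ 12, so v_4 = 12^{−1} = 12 (mod 13).
  i = 5 (α = 7): (7−8)(7−5)(7−3)(7−12) = (−1)·2·4·(−5) = 40 ≡ 1, so v_5 = 1^{−1} = 1 (mod 13).
  v = [8, 2, 3, 12, 1].
Step 2: syndromes of r = [11, 5, 12, 6, 9] (all sums mod 13).
  S_0 = Σ v_i r_i = 8·11 + 2·5 + 3·12 + 12·6 + 1·9 = 215 ≡ 7.
  S_1 = Σ v_i α_i r_i = 8·8·11 + 2·5·5 + 3·3·12 + 12·12·6 + 1·7·9 = 1789 ≡ 8.
  α_i^2 mod 13 = [12, 12, 9, 1, 10].
  S_2 = Σ v_i α_i^2 r_i = 8·12·11 + 2·12·5 + 3·9·12 + 12·1·6 + 1·10·9 = 1662 ≡ 11.
  S = (7, 8, 11) ≠ 0, so r is not a codeword (an error is present).
Step 3: locate the error. For a single error e at position i, S_ℓ = v_i·e·α_i^ℓ, so α_err = S_1/S_0.
  S_0^{−1} = 7^{−1} = 2 (mod 13), so α_err = 8·2 = 16 ≡ 3 = α_3. Error position i = 3.
  Consistency check: S_2/S_1 = 11·5 = 55 ≡ 3 = α_err ✓ (single-error assumption holds).
Step 4: error magnitude e = S_0/v_3 = S_0·∏_{j≠3}(α_3 − α_j) = 7·9 = 63 ≡ 11 (mod 13).
Step 5: correct position 3: c_3 = r_3 − e = 12 − 11 ≡ 1 (mod 13). Hence c = [11, 5, 1, 6, 9].
  Check: interpolating c through the α_i gives m(x) = 8 + 2·x (degree < 2) with m(α_i) = c_i for every i, so c is indeed a codeword.


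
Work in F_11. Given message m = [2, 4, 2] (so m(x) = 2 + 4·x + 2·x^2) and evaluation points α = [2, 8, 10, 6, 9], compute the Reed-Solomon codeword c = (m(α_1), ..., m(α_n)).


c = [7, 8, 0, 10, 2]

Message polynomial: m(x) = 2 + 4·x + 2·x^2 (mod 11).
For each evaluation point α_i, compute m(α_i) mod 11:
  α_1 = 2: Horner steps 2 → 8 → 7, so m(2) = 7.
  α_2 = 8: Horner steps 2 → 9 → 8, so m(8) = 8.
  α_3 = 10: Horner steps 2 → 2 → 0, so m(10) = 0.
  α_4 = 6: Horner steps 2 → 5 → 10, so m(6) = 10.
  α_5 = 9: Horner steps 2 → 0 → 2, so m(9) = 2.
Codeword c = [7, 8, 0, 10, 2] ∈ F_11^5.


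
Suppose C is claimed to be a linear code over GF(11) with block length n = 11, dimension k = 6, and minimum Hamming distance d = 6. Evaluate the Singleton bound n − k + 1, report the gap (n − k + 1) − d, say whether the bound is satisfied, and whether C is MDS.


Singleton RHS = n − k + 1 = 6, slack = 0, bound satisfied, MDS.

Singleton bound: d ≤ n − k + 1.
Here n = 11, k = 6, so n − k + 1 = 6.
Given d = 6, check d ≤ 6: YES.
Slack = (n − k + 1) − d = 0.
The code is MDS (slack = 0).
Description: the claimed parameters are [11, 6, 6]_11; such a code would be MDS (meets Singleton bound).


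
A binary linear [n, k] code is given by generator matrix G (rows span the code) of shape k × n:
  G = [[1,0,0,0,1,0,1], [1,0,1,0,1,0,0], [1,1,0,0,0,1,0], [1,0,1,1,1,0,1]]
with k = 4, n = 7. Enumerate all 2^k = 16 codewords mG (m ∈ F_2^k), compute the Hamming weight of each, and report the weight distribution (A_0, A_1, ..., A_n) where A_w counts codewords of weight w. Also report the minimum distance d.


Weight distribution: A_0 = 1, A_2 = 3, A_3 = 4, A_4 = 3, A_5 = 4, A_6 = 1. Minimum distance d = 2.

Enumerate all 2^4 = 16 messages m ∈ F_2^4.
For each, compute codeword c = mG in F_2^7, then tally its weight.
  m = 0000 → c = 0000000, weight = 0.
  m = 1000 → c = 1000101, weight = 3.
  m = 0100 → c = 1010100, weight = 3.
  m = 1100 → c = 0010001, weight = 2.
  m = 0010 → c = 1100010, weight = 3.
  m = 1010 → c = 0100111, weight = 4.
  m = 0110 → c = 0110110, weight = 4.
  m = 1110 → c = 1110011, weight = 5.
  m = 0001 → c = 1011101, weight = 5.
  m = 1001 → c = 0011000, weight = 2.
  m = 0101 → c = 0001001, weight = 2.
  m = 1101 → c = 1001100, weight = 3.
  m = 0011 → c = 0111111, weight = 6.
  m = 1011 → c = 1111010, weight = 5.
  m = 0111 → c = 1101011, weight = 5.
  m = 1111 → c = 0101110, weight = 4.
Tally weights:
  weight 0: 1 codewords.
  weight 2: 3 codewords.
  weight 3: 4 codewords.
  weight 4: 3 codewords.
  weight 5: 4 codewords.
  weight 6: 1 codewords.
Minimum distance d = smallest w > 0 with A_w > 0 = 2.
Sanity: Σ A_w = 16 = 2^4 = 16 ✓.


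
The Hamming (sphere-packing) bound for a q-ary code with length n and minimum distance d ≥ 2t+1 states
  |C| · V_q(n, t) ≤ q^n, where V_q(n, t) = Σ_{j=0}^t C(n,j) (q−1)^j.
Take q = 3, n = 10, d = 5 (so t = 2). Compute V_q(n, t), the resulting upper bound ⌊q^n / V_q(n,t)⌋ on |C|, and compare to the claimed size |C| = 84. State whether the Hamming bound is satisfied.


V_q(n, t) = 201, q^n = 59049, Hamming bound = 293, |C| = 84 ≤ bound (satisfied).

Step 1: Compute V_q(n, t) = Σ_{j=0}^2 C(n, j) (q−1)^j.
  j = 0: C(10,0)·(2)^0 = 1·1 = 1.
  j = 1: C(10,1)·(2)^1 = 10·2 = 20.
  j = 2: C(10,2)·(2)^2 = 45·4 = 180.
  V_q(n, t) = 1 + 20 + 180 = 201.
Step 2: q^n = 3^10 = 59049.
Step 3: Hamming bound ⌊q^n / V_q(n,t)⌋ = ⌊59049/201⌋ = 293.
Step 4: Compare |C| = 84 to 293: satisfied.
The claimed |C| lies below the Hamming bound.


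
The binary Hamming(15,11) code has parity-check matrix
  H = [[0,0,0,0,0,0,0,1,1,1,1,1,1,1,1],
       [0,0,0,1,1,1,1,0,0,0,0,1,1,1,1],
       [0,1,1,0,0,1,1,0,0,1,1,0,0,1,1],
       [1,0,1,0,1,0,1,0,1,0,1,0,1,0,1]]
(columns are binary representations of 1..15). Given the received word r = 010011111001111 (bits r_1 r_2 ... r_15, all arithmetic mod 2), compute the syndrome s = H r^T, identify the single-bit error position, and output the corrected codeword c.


s = (0, 1, 1, 1)^T, error position = 7, corrected codeword c = 010011011001111

Compute s = H r^T mod 2 one row at a time:
  s_1 = 1 + 1 + 0 + 0 + 1 + 1 + 1 + 1 = 6 ≡ 0 (mod 2).
  s_2 = 0 + 1 + 1 + 1 + 1 + 1 + 1 + 1 = 7 ≡ 1 (mod 2).
  s_3 = 1 + 0 + 1 + 1 + 0 + 0 + 1 + 1 = 5 ≡ 1 (mod 2).
  s_4 = 0 + 0 + 1 + 1 + 1 + 0 + 1 + 1 = 5 ≡ 1 (mod 2).
s = (0, 1, 1, 1)^T — this equals column 7 of H (binary 0111), so error is at position 7.
Correct: flip bit 7 of r = 010011111001111 to get c = 010011011001111.


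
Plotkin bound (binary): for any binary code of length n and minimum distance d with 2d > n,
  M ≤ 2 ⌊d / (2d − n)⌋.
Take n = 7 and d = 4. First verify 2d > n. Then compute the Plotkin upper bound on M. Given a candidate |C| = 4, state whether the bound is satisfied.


Plotkin bound M ≤ 8; given |C| = 4 ≤ bound (satisfied).

Check applicability: 2d = 8, n = 7.
2d − n = 1 > 0, so Plotkin applies.
Compute d/(2d−n) = 4/1 ≈ 4.0000.
⌊d/(2d−n)⌋ = 4.
Plotkin bound: M ≤ 2·4 = 8.
Given |C| = 4, check: satisfied.
This |C| is below the Plotkin bound.


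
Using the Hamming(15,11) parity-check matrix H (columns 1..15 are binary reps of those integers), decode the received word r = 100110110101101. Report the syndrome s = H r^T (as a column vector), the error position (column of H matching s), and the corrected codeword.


s = (1, 0, 1, 1)^T, error position = 11, corrected codeword c = 100110110111101

Compute s = H r^T mod 2 one row at a time:
  s_1 = 1 + 0 + 1 + 0 + 1 + 1 + 0 + 1 = 5 ≡ 1 (mod 2).
  s_2 = 1 + 1 + 0 + 1 + 1 + 1 + 0 + 1 = 6 ≡ 0 (mod 2).
  s_3 = 0 + 0 + 0 + 1 + 1 + 0 + 0 + 1 = 3 ≡ 1 (mod 2).
  s_4 = 1 + 0 + 1 + 1 + 0 + 0 + 1 + 1 = 5 ≡ 1 (mod 2).
s = (1, 0, 1, 1)^T — this equals column 11 of H (binary 1011), so error is at position 11.
Correct: flip bit 11 of r = 100110110101101 to get c = 100110110111101.


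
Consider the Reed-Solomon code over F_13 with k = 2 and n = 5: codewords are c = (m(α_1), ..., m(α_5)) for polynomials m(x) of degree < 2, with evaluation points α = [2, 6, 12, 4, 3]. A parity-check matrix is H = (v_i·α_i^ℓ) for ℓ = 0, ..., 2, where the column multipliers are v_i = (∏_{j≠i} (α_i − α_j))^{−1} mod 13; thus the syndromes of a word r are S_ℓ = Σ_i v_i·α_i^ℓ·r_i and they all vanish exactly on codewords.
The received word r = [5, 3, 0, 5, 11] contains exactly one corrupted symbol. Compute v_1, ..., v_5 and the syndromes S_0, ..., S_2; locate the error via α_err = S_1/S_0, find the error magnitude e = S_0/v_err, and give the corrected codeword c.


S = (11, 5, 7), error at position 4, error magnitude e = 1, c = [5, 3, 0, 4, 11].

Step 1: column multipliers v_i = (∏_{j≠i}(α_i − α_j))^{−1} mod 13.
  i = 1 (α = 2): (2−6)(2−12)(2−4)(2−3) = (−4)·(−10)·(−2)·(−1) = 80 ≡ 2, so v_1 = 2^{−1} = 7 (mod 13).
  i = 2 (α = 6): (6−2)(6−12)(6−4)(6−3) = 4·(−6)·2·3 = −144 ≡ 12, so v_2 = 12^{−1} = 12 (mod 13).
  i = 3 (α = 12): (12−2)(12−6)(12−4)(12−3) = 10·6·8·9 = 4320 ≡ 4, so v_3 = 4^{−1} = 10 (mod 13).
  i = 4 (α = 4): (4−2)(4−6)(4−12)(4−3) = 2·(−2)·(−8)·1 = 32 ≡ 6, so v_4 = 6^{−1} = 11 (mod 13).
  i = 5 (α = 3): (3−2)(3−6)(3−12)(3−4) = 1·(−3)·(−9)·(−1) = −27 ≡ 12, so v_5 = 12^{−1} = 12 (mod 13).
  v = [7, 12, 10, 11, 12].
Step 2: syndromes of r = [5, 3, 0, 5, 11] (all sums mod 13).
  S_0 = Σ v_i r_i = 7·5 + 12·3 + 10·0 + 11·5 + 12·11 = 258 ≡ 11.
  S_1 = Σ v_i α_i r_i = 7·2·5 + 12·6·3 + 10·12·0 + 11·4·5 + 12·3·11 = 902 ≡ 5.
  α_i^2 mod 13 = [4, 10, 1, 3, 9].
  S_2 = Σ v_i α_i^2 r_i = 7·4·5 + 12·10·3 + 10·1·0 + 11·3·5 + 12·9·11 = 1853 ≡ 7.
  S = (11, 5, 7) ≠ 0, so r is not a codeword (an error is present).
Step 3: locate the error. For a single error e at position i, S_ℓ = v_i·e·α_i^ℓ, so α_err = S_1/S_0.
  S_0^{−1} = 11^{−1} = 6 (mod 13), so α_err = 5·6 = 30 ≡ 4 = α_4. Error position i = 4.
  Consistency check: S_2/S_1 = 7·8 = 56 ≡ 4 = α_err ✓ (single-error assumption holds).
Step 4: error magnitude e = S_0/v_4 = S_0·∏_{j≠4}(α_4 − α_j) = 11·6 = 66 ≡ 1 (mod 13).
Step 5: correct position 4: c_4 = r_4 − e = 5 − 1 ≡ 4 (mod 13). Hence c = [5, 3, 0, 4, 11].
  Check: interpolating c through the α_i gives m(x) = 6 + 6·x (degree < 2) with m(α_i) = c_i for every i, so c is indeed a codeword.


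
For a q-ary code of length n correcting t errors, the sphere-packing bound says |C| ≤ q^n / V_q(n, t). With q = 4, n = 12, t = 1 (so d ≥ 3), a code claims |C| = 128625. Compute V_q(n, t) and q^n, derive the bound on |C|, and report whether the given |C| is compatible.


V_q(n, t) = 37, q^n = 16777216, Hamming bound = 453438, |C| = 128625 ≤ bound (satisfied).

Step 1: Compute V_q(n, t) = Σ_{j=0}^1 C(n, j) (q−1)^j.
  j = 0: C(12,0)·(3)^0 = 1·1 = 1.
  j = 1: C(12,1)·(3)^1 = 12·3 = 36.
  V_q(n, t) = 1 + 36 = 37.
Step 2: q^n = 4^12 = 16777216.
Step 3: Hamming bound ⌊q^n / V_q(n,t)⌋ = ⌊16777216/37⌋ = 453438.
Step 4: Compare |C| = 128625 to 453438: satisfied.
The claimed |C| lies below the Hamming bound.


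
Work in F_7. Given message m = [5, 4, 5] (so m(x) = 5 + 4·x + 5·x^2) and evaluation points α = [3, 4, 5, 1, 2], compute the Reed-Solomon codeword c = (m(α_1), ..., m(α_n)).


c = [6, 3, 3, 0, 5]

Message polynomial: m(x) = 5 + 4·x + 5·x^2 (mod 7).
For each evaluation point α_i, compute m(α_i) mod 7:
  α_1 = 3: Horner steps 5 → 5 → 6, so m(3) = 6.
  α_2 = 4: Horner steps 5 → 3 → 3, so m(4) = 3.
  α_3 = 5: Horner steps 5 → 1 → 3, so m(5) = 3.
  α_4 = 1: Horner steps 5 → 2 → 0, so m(1) = 0.
  α_5 = 2: Horner steps 5 → 0 → 5, so m(2) = 5.
Codeword c = [6, 3, 3, 0, 5] ∈ F_7^5.


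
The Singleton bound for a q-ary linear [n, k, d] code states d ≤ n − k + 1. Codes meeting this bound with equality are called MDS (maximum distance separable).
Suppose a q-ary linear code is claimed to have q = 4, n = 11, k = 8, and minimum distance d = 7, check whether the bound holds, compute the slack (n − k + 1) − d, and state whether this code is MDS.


Singleton RHS = n − k + 1 = 4, slack = -3, bound violated (no such code; not MDS).

Singleton bound: d ≤ n − k + 1.
Here n = 11, k = 8, so n − k + 1 = 4.
Given d = 7, check d ≤ 4: NO.
Slack = (n − k + 1) − d = -3.
The slack is negative: d = 7 exceeds n − k + 1 = 4 by 3, so the Singleton bound is violated and no linear [11, 8, 7]_4 code can exist. In particular it is not MDS (MDS requires d = n − k + 1 exactly).
Description: the claimed parameters are [11, 8, 7]_4; such a code would be impossible (violates the Singleton bound).


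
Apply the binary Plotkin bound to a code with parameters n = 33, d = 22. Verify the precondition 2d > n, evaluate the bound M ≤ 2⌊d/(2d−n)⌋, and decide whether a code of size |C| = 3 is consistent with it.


Plotkin bound M ≤ 4; given |C| = 3 ≤ bound (satisfied).

Check applicability: 2d = 44, n = 33.
2d − n = 11 > 0, so Plotkin applies.
Compute d/(2d−n) = 22/11 ≈ 2.0000.
⌊d/(2d−n)⌋ = 2.
Plotkin bound: M ≤ 2·2 = 4.
Given |C| = 3, check: satisfied.
This |C| is below the Plotkin bound.


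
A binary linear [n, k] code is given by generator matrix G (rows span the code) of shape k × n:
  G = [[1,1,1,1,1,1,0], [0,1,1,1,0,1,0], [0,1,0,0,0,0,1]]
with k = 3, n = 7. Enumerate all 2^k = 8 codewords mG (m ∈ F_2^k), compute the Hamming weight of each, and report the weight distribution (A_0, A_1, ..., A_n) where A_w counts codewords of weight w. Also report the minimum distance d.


Weight distribution: A_0 = 1, A_2 = 2, A_4 = 3, A_6 = 2. Minimum distance d = 2.

Enumerate all 2^3 = 8 messages m ∈ F_2^3.
For each, compute codeword c = mG in F_2^7, then tally its weight.
  m = 000 → c = 0000000, weight = 0.
  m = 100 → c = 1111110, weight = 6.
  m = 010 → c = 0111010, weight = 4.
  m = 110 → c = 1000100, weight = 2.
  m = 001 → c = 0100001, weight = 2.
  m = 101 → c = 1011111, weight = 6.
  m = 011 → c = 0011011, weight = 4.
  m = 111 → c = 1100101, weight = 4.
Tally weights:
  weight 0: 1 codewords.
  weight 2: 2 codewords.
  weight 4: 3 codewords.
  weight 6: 2 codewords.
Minimum distance d = smallest w > 0 with A_w > 0 = 2.
Sanity: Σ A_w = 8 = 2^3 = 8 ✓.


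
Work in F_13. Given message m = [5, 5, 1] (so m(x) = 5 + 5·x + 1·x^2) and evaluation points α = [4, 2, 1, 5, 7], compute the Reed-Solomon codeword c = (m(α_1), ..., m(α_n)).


c = [2, 6, 11, 3, 11]

Message polynomial: m(x) = 5 + 5·x + 1·x^2 (mod 13).
For each evaluation point α_i, compute m(α_i) mod 13:
  α_1 = 4: Horner steps 1 → 9 → 2, so m(4) = 2.
  α_2 = 2: Horner steps 1 → 7 → 6, so m(2) = 6.
  α_3 = 1: Horner steps 1 → 6 → 11, so m(1) = 11.
  α_4 = 5: Horner steps 1 → 10 → 3, so m(5) = 3.
  α_5 = 7: Horner steps 1 → 12 → 11, so m(7) = 11.
Codeword c = [2, 6, 11, 3, 11] ∈ F_13^5.


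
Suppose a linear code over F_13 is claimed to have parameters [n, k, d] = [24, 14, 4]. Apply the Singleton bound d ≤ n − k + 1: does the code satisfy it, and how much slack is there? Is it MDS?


Singleton RHS = n − k + 1 = 11, slack = 7, bound satisfied, not MDS.

Singleton bound: d ≤ n − k + 1.
Here n = 24, k = 14, so n − k + 1 = 11.
Given d = 4, check d ≤ 11: YES.
Slack = (n − k + 1) − d = 7.
The code is NOT MDS (slack = 7 > 0).
Description: the claimed parameters are [24, 14, 4]_13; such a code would be non-MDS.


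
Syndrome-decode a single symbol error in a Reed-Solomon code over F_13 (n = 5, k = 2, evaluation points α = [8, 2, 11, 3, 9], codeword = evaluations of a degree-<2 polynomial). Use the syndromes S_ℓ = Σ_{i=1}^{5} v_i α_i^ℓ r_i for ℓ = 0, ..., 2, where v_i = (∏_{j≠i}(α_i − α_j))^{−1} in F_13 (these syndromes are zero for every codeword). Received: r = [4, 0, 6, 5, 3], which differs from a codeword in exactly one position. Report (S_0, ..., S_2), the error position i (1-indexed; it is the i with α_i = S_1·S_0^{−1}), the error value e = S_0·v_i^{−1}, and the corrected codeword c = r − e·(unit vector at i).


S = (1, 9, 3), error at position 5, error magnitude e = 7, c = [4, 0, 6, 5, 9].

Step 1: column multipliers v_i = (∏_{j≠i}(α_i − α_j))^{−1} mod 13.
  i = 1 (α = 8): (8−2)(8−11)(8−3)(8−9) = 6·(−3)·5·(−1) = 90 ≡ 12, so v_1 = 12^{−1} = 12 (mod 13).
  i = 2 (α = 2): (2−8)(2−11)(2−3)(2−9) = (−6)·(−9)·(−1)·(−7) = 378 ≡ 1, so v_2 = 1^{−1} = 1 (mod 13).
  i = 3 (α = 11): (11−8)(11−2)(11−3)(11−9) = 3·9·8·2 = 432 ≡ 3, so v_3 = 3^{−1} = 9 (mod 13).
  i = 4 (α = 3): (3−8)(3−2)(3−11)(3−9) = (−5)·1·(−8)·(−6) = −240 ≡ 7, so v_4 = 7^{−1} = 2 (mod 13).
  i = 5 (α = 9): (9−8)(9−2)(9−11)(9−3) = 1·7·(−2)·6 = −84 ≡ 7, so v_5 = 7^{−1} = 2 (mod 13).
  v = [12, 1, 9, 2, 2].
Step 2: syndromes of r = [4, 0, 6, 5, 3] (all sums mod 13).
  S_0 = Σ v_i r_i = 12·4 + 1·0 + 9·6 + 2·5 + 2·3 = 118 ≡ 1.
  S_1 = Σ v_i α_i r_i = 12·8·4 + 1·2·0 + 9·11·6 + 2·3·5 + 2·9·3 = 1062 ≡ 9.
  α_i^2 mod 13 = [12, 4, 4, 9, 3].
  S_2 = Σ v_i α_i^2 r_i = 12·12·4 + 1·4·0 + 9·4·6 + 2·9·5 + 2·3·3 = 900 ≡ 3.
  S = (1, 9, 3) ≠ 0, so r is not a codeword (an error is present).
Step 3: locate the error. For a single error e at position i, S_ℓ = v_i·e·α_i^ℓ, so α_err = S_1/S_0.
  S_0^{−1} = 1^{−1} = 1 (mod 13), so α_err = 9·1 = 9 ≡ 9 = α_5. Error position i = 5.
  Consistency check: S_2/S_1 = 3·3 = 9 ≡ 9 = α_err ✓ (single-error assumption holds).
Step 4: error magnitude e = S_0/v_5 = S_0·∏_{j≠5}(α_5 − α_j) = 1·7 = 7 ≡ 7 (mod 13).
Step 5: correct position 5: c_5 = r_5 − e = 3 − 7 ≡ 9 (mod 13). Hence c = [4, 0, 6, 5, 9].
  Check: interpolating c through the α_i gives m(x) = 3 + 5·x (degree < 2) with m(α_i) = c_i for every i, so c is indeed a codeword.


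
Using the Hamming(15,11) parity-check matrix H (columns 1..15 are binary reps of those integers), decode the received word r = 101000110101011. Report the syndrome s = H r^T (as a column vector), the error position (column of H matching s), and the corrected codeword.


s = (1, 0, 1, 0)^T, error position = 10, corrected codeword c = 101000110001011

Compute s = H r^T mod 2 one row at a time:
  s_1 = 1 + 0 + 1 + 0 + 1 + 0 + 1 + 1 = 5 ≡ 1 (mod 2).
  s_2 = 0 + 0 + 0 + 1 + 1 + 0 + 1 + 1 = 4 ≡ 0 (mod 2).
  s_3 = 0 + 1 + 0 + 1 + 1 + 0 + 1 + 1 = 5 ≡ 1 (mod 2).
  s_4 = 1 + 1 + 0 + 1 + 0 + 0 + 0 + 1 = 4 ≡ 0 (mod 2).
s = (1, 0, 1, 0)^T — this equals column 10 of H (binary 1010), so error is at position 10.
Correct: flip bit 10 of r = 101000110101011 to get c = 101000110001011.


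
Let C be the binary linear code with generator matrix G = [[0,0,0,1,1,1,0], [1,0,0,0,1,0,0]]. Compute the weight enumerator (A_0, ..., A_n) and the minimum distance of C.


Weight distribution: A_0 = 1, A_2 = 1, A_3 = 2. Minimum distance d = 2.

Enumerate all 2^2 = 4 messages m ∈ F_2^2.
For each, compute codeword c = mG in F_2^7, then tally its weight.
  m = 00 → c = 0000000, weight = 0.
  m = 10 → c = 0001110, weight = 3.
  m = 01 → c = 1000100, weight = 2.
  m = 11 → c = 1001010, weight = 3.
Tally weights:
  weight 0: 1 codewords.
  weight 2: 1 codewords.
  weight 3: 2 codewords.
Minimum distance d = smallest w > 0 with A_w > 0 = 2.
Sanity: Σ A_w = 4 = 2^2 = 4 ✓.


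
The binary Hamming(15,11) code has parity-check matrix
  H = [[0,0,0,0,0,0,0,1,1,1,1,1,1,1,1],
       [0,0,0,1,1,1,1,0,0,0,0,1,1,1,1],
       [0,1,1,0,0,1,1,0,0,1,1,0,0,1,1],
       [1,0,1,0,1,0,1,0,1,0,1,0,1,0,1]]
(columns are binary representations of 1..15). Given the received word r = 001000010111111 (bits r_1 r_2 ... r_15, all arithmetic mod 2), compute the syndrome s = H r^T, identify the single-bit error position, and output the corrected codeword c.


s = (1, 0, 1, 0)^T, error position = 10, corrected codeword c = 001000010011111

Compute s = H r^T mod 2 one row at a time:
  s_1 = 1 + 0 + 1 + 1 + 1 + 1 + 1 + 1 = 7 ≡ 1 (mod 2).
  s_2 = 0 + 0 + 0 + 0 + 1 + 1 + 1 + 1 = 4 ≡ 0 (mod 2).
  s_3 = 0 + 1 + 0 + 0 + 1 + 1 + 1 + 1 = 5 ≡ 1 (mod 2).
  s_4 = 0 + 1 + 0 + 0 + 0 + 1 + 1 + 1 = 4 ≡ 0 (mod 2).
s = (1, 0, 1, 0)^T — this equals column 10 of H (binary 1010), so error is at position 10.
Correct: flip bit 10 of r = 001000010111111 to get c = 001000010011111.


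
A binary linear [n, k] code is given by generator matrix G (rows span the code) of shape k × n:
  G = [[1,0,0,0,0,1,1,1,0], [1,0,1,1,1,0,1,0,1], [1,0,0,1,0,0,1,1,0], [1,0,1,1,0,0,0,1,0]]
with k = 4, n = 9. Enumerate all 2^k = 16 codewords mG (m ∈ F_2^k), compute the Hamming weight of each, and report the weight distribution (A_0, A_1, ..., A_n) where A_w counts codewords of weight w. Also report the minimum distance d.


Weight distribution: A_0 = 1, A_2 = 2, A_4 = 9, A_6 = 4. Minimum distance d = 2.

Enumerate all 2^4 = 16 messages m ∈ F_2^4.
For each, compute codeword c = mG in F_2^9, then tally its weight.
  m = 0000 → c = 000000000, weight = 0.
  m = 1000 → c = 100001110, weight = 4.
  m = 0100 → c = 101110101, weight = 6.
  m = 1100 → c = 001111011, weight = 6.
  m = 0010 → c = 100100110, weight = 4.
  m = 1010 → c = 000101000, weight = 2.
  m = 0110 → c = 001010011, weight = 4.
  m = 1110 → c = 101011101, weight = 6.
  m = 0001 → c = 101100010, weight = 4.
  m = 1001 → c = 001101100, weight = 4.
  m = 0101 → c = 000010111, weight = 4.
  m = 1101 → c = 100011001, weight = 4.
  m = 0011 → c = 001000100, weight = 2.
  m = 1011 → c = 101001010, weight = 4.
  m = 0111 → c = 100110001, weight = 4.
  m = 1111 → c = 000111111, weight = 6.
Tally weights:
  weight 0: 1 codewords.
  weight 2: 2 codewords.
  weight 4: 9 codewords.
  weight 6: 4 codewords.
Minimum distance d = smallest w > 0 with A_w > 0 = 2.
Sanity: Σ A_w = 16 = 2^4 = 16 ✓.


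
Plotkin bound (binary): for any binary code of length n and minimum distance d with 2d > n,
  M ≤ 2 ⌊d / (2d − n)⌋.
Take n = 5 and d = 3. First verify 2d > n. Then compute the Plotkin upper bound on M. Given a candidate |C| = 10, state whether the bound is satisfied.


Plotkin bound M ≤ 6; given |C| = 10 > bound (violated).

Check applicability: 2d = 6, n = 5.
2d − n = 1 > 0, so Plotkin applies.
Compute d/(2d−n) = 3/1 ≈ 3.0000.
⌊d/(2d−n)⌋ = 3.
Plotkin bound: M ≤ 2·3 = 6.
Given |C| = 10, check: VIOLATED.
This |C| is above the Plotkin bound, so no binary code with n = 5, d = 3 and 10 codewords exists.


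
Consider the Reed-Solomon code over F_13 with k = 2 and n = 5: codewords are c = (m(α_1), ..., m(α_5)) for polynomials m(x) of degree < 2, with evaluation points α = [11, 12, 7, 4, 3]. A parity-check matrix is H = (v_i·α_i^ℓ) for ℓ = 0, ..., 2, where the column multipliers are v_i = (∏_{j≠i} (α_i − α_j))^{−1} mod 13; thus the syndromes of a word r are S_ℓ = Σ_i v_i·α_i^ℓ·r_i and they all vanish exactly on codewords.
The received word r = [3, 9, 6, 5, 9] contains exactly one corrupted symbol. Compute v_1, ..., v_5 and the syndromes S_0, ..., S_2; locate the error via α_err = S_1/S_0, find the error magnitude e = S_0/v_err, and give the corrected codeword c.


S = (4, 9, 4), error at position 2, error magnitude e = 10, c = [3, 12, 6, 5, 9].

Step 1: column multipliers v_i = (∏_{j≠i}(α_i − α_j))^{−1} mod 13.
  i = 1 (α = 11): (11−12)(11−7)(11−4)(11−3) = (−1)·4·7·8 = −224 ≡ 10, so v_1 = 10^{−1} = 4 (mod 13).
  i = 2 (α = 12): (12−11)(12−7)(12−4)(12−3) = 1·5·8·9 = 360 ≡ 9, so v_2 = 9^{−1} = 3 (mod 13).
  i = 3 (α = 7): (7−11)(7−12)(7−4)(7−3) = (−4)·(−5)·3·4 = 240 ≡ 6, so v_3 = 6^{−1} = 11 (mod 13).
  i = 4 (α = 4): (4−11)(4−12)(4−7)(4−3) = (−7)·(−8)·(−3)·1 = −168 ≡ 1, so v_4 = 1^{−1} = 1 (mod 13).
  i = 5 (α = 3): (3−11)(3−12)(3−7)(3−4) = (−8)·(−9)·(−4)·(−1) = 288 ≡ 2, so v_5 = 2^{−1} = 7 (mod 13).
  v = [4, 3, 11, 1, 7].
Step 2: syndromes of r = [3, 9, 6, 5, 9] (all sums mod 13).
  S_0 = Σ v_i r_i = 4·3 + 3·9 + 11·6 + 1·5 + 7·9 = 173 ≡ 4.
  S_1 = Σ v_i α_i r_i = 4·11·3 + 3·12·9 + 11·7·6 + 1·4·5 + 7·3·9 = 1127 ≡ 9.
  α_i^2 mod 13 = [4, 1, 10, 3, 9].
  S_2 = Σ v_i α_i^2 r_i = 4·4·3 + 3·1·9 + 11·10·6 + 1·3·5 + 7·9·9 = 1317 ≡ 4.
  S = (4, 9, 4) ≠ 0, so r is not a codeword (an error is present).
Step 3: locate the error. For a single error e at position i, S_ℓ = v_i·e·α_i^ℓ, so α_err = S_1/S_0.
  S_0^{−1} = 4^{−1} = 10 (mod 13), so α_err = 9·10 = 90 ≡ 12 = α_2. Error position i = 2.
  Consistency check: S_2/S_1 = 4·3 = 12 ≡ 12 = α_err ✓ (single-error assumption holds).
Step 4: error magnitude e = S_0/v_2 = S_0·∏_{j≠2}(α_2 − α_j) = 4·9 = 36 ≡ 10 (mod 13).
Step 5: correct position 2: c_2 = r_2 − e = 9 − 10 ≡ 12 (mod 13). Hence c = [3, 12, 6, 5, 9].
  Check: interpolating c through the α_i gives m(x) = 8 + 9·x (degree < 2) with m(α_i) = c_i for every i, so c is indeed a codeword.


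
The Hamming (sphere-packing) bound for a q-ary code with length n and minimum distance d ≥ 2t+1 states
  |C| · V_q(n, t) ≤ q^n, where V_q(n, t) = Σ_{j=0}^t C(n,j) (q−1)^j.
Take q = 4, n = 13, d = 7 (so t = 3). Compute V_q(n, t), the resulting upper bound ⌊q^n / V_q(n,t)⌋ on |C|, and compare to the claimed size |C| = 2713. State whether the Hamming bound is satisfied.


V_q(n, t) = 8464, q^n = 67108864, Hamming bound = 7928, |C| = 2713 ≤ bound (satisfied).

Step 1: Compute V_q(n, t) = Σ_{j=0}^3 C(n, j) (q−1)^j.
  j = 0: C(13,0)·(3)^0 = 1·1 = 1.
  j = 1: C(13,1)·(3)^1 = 13·3 = 39.
  j = 2: C(13,2)·(3)^2 = 78·9 = 702.
  j = 3: C(13,3)·(3)^3 = 286·27 = 7722.
  V_q(n, t) = 1 + 39 + 702 + 7722 = 8464.
Step 2: q^n = 4^13 = 67108864.
Step 3: Hamming bound ⌊q^n / V_q(n,t)⌋ = ⌊67108864/8464⌋ = 7928.
Step 4: Compare |C| = 2713 to 7928: satisfied.
The claimed |C| lies below the Hamming bound.


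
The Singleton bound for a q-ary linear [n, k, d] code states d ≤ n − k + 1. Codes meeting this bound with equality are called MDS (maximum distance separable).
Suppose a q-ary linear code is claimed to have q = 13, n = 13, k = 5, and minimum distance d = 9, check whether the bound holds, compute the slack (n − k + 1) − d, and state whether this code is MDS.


Singleton RHS = n − k + 1 = 9, slack = 0, bound satisfied, MDS.

Singleton bound: d ≤ n − k + 1.
Here n = 13, k = 5, so n − k + 1 = 9.
Given d = 9, check d ≤ 9: YES.
Slack = (n − k + 1) − d = 0.
The code is MDS (slack = 0).
Description: the claimed parameters are [13, 5, 9]_13; such a code would be MDS (meets Singleton bound).


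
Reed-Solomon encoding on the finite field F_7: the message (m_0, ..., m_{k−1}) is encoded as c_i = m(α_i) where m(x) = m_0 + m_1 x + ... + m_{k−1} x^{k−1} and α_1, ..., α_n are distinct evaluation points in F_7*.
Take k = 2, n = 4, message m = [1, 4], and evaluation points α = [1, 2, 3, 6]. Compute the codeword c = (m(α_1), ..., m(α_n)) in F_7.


c = [5, 2, 6, 4]

Message polynomial: m(x) = 1 + 4·x (mod 7).
For each evaluation point α_i, compute m(α_i) mod 7:
  α_1 = 1: Horner steps 4 → 5, so m(1) = 5.
  α_2 = 2: Horner steps 4 → 2, so m(2) = 2.
  α_3 = 3: Horner steps 4 → 6, so m(3) = 6.
  α_4 = 6: Horner steps 4 → 4, so m(6) = 4.
Codeword c = [5, 2, 6, 4] ∈ F_7^4.


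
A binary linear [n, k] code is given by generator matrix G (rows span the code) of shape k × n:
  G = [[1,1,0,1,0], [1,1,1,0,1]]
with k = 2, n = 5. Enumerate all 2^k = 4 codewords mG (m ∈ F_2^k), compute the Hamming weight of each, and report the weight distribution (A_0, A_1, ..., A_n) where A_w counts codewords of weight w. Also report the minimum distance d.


Weight distribution: A_0 = 1, A_3 = 2, A_4 = 1. Minimum distance d = 3.

Enumerate all 2^2 = 4 messages m ∈ F_2^2.
For each, compute codeword c = mG in F_2^5, then tally its weight.
  m = 00 → c = 00000, weight = 0.
  m = 10 → c = 11010, weight = 3.
  m = 01 → c = 11101, weight = 4.
  m = 11 → c = 00111, weight = 3.
Tally weights:
  weight 0: 1 codewords.
  weight 3: 2 codewords.
  weight 4: 1 codewords.
Minimum distance d = smallest w > 0 with A_w > 0 = 3.
Sanity: Σ A_w = 4 = 2^2 = 4 ✓.


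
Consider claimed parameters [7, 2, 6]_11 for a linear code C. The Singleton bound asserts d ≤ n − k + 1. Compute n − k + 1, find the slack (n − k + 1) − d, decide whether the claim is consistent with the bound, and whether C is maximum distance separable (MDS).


Singleton RHS = n − k + 1 = 6, slack = 0, bound satisfied, MDS.

Singleton bound: d ≤ n − k + 1.
Here n = 7, k = 2, so n − k + 1 = 6.
Given d = 6, check d ≤ 6: YES.
Slack = (n − k + 1) − d = 0.
The code is MDS (slack = 0).
Description: the claimed parameters are [7, 2, 6]_11; such a code would be MDS (meets Singleton bound).


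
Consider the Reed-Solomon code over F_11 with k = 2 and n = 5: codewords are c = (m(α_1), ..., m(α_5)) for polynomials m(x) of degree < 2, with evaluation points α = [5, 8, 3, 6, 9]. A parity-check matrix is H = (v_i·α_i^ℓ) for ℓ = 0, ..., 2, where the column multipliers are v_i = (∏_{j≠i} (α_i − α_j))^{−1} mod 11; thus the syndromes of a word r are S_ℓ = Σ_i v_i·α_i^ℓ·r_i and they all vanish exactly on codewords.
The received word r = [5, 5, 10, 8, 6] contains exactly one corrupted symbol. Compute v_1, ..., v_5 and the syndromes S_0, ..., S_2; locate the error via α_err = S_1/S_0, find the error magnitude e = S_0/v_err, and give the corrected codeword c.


S = (8, 9, 6), error at position 2, error magnitude e = 2, c = [5, 3, 10, 8, 6].

Step 1: column multipliers v_i = (∏_{j≠i}(α_i − α_j))^{−1} mod 11.
  i = 1 (α = 5): (5−8)(5−3)(5−6)(5−9) = (−3)·2·(−1)·(−4) = −24 ≡ 9, so v_1 = 9^{−1} = 5 (mod 11).
  i = 2 (α = 8): (8−5)(8−3)(8−6)(8−9) = 3·5·2·(−1) = −30 ≡ 3, so v_2 = 3^{−1} = 4 (mod 11).
  i = 3 (α = 3): (3−5)(3−8)(3−6)(3−9) = (−2)·(−5)·(−3)·(−6) = 180 ≡ 4, so v_3 = 4^{−1} = 3 (mod 11).
  i = 4 (α = 6): (6−5)(6−8)(6−3)(6−9) = 1·(−2)·3·(−3) = 18 ≡ 7, so v_4 = 7^{−1} = 8 (mod 11).
  i = 5 (α = 9): (9−5)(9−8)(9−3)(9−6) = 4·1·6·3 = 72 ≡ 6, so v_5 = 6^{−1} = 2 (mod 11).
  v = [5, 4, 3, 8, 2].
Step 2: syndromes of r = [5, 5, 10, 8, 6] (all sums mod 11).
  S_0 = Σ v_i r_i = 5·5 + 4·5 + 3·10 + 8·8 + 2·6 = 151 ≡ 8.
  S_1 = Σ v_i α_i r_i = 5·5·5 + 4·8·5 + 3·3·10 + 8·6·8 + 2·9·6 = 867 ≡ 9.
  α_i^2 mod 11 = [3, 9, 9, 3, 4].
  S_2 = Σ v_i α_i^2 r_i = 5·3·5 + 4·9·5 + 3·9·10 + 8·3·8 + 2·4·6 = 765 ≡ 6.
  S = (8, 9, 6) ≠ 0, so r is not a codeword (an error is present).
Step 3: locate the error. For a single error e at position i, S_ℓ = v_i·e·α_i^ℓ, so α_err = S_1/S_0.
  S_0^{−1} = 8^{−1} = 7 (mod 11), so α_err = 9·7 = 63 ≡ 8 = α_2. Error position i = 2.
  Consistency check: S_2/S_1 = 6·5 = 30 ≡ 8 = α_err ✓ (single-error assumption holds).
Step 4: error magnitude e = S_0/v_2 = S_0·∏_{j≠2}(α_2 − α_j) = 8·3 = 24 ≡ 2 (mod 11).
Step 5: correct position 2: c_2 = r_2 − e = 5 − 2 ≡ 3 (mod 11). Hence c = [5, 3, 10, 8, 6].
  Check: interpolating c through the α_i gives m(x) = 1 + 3·x (degree < 2) with m(α_i) = c_i for every i, so c is indeed a codeword.
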